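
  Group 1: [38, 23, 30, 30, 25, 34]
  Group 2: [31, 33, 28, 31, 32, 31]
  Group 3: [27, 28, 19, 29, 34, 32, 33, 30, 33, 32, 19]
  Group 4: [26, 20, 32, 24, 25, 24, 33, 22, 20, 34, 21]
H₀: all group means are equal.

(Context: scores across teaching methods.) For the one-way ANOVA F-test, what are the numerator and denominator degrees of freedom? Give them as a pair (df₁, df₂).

k = 4 groups, N = 34 total
df = (k−1, N−k) = (4−1, 34−4) = (3, 30)

degrees of freedom = [3, 30]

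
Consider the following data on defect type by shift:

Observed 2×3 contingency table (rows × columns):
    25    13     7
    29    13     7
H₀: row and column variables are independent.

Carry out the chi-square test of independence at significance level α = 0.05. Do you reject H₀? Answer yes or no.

reject H₀: no

Row totals [45, 49], col totals [54, 26, 14], n=94
χ² = (25−25.85)²/25.85 + (13−12.45)²/12.45 + (7−6.70)²/6.70 + (29−28.15)²/28.15 + (13−13.55)²/13.55 + (7−7.30)²/7.30 = 0.1263
df = 2
p-value (upper-tail) = 0.93880
At α=0.05: p ≥ α → fail to reject H₀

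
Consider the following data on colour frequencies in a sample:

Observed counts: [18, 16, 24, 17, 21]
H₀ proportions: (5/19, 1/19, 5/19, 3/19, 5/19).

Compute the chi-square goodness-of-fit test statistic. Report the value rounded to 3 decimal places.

test statistic = 26.814

n = 96; E_i = n·p_i = [25.26, 5.05, 25.26, 15.16, 25.26]
χ² = (18−25.26)²/25.26 + (16−5.05)²/5.05 + (24−25.26)²/25.26 + (17−15.16)²/15.16 + (21−25.26)²/25.26 = 26.8139
df = 4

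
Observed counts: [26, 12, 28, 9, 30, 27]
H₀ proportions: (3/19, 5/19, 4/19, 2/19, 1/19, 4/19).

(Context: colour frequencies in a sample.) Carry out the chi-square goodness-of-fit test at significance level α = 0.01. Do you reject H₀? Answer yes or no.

reject H₀: yes

n = 132; E_i = n·p_i = [20.84, 34.74, 27.79, 13.89, 6.95, 27.79]
χ² = (26−20.84)²/20.84 + (12−34.74)²/34.74 + (28−27.79)²/27.79 + (9−13.89)²/13.89 + (30−6.95)²/6.95 + (27−27.79)²/27.79 = 94.3999
df = 5
p-value (upper-tail) = 0.00000
At α=0.01: p < α → reject H₀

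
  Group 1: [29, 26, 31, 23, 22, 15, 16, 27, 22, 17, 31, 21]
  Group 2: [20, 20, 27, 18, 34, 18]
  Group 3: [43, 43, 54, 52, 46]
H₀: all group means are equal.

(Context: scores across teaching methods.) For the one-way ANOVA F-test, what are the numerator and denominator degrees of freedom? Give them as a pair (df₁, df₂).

k = 3 groups, N = 23 total
df = (k−1, N−k) = (3−1, 23−3) = (2, 20)

degrees of freedom = [2, 20]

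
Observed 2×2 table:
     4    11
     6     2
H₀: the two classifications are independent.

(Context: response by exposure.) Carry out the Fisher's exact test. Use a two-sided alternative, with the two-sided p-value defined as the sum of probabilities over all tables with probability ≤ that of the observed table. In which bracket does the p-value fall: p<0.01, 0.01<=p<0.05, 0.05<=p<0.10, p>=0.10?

Margins: r₁=15, r₂=8, c₁=10, c₂=13, n=23
p_obs = C(15,4)·C(8,6)/C(23,10); sum pmf over tables with pmf ≤ p_obs
p-value (two-sided) = 0.03931
→ bracket: 0.01<=p<0.05

p-value bracket: 0.01<=p<0.05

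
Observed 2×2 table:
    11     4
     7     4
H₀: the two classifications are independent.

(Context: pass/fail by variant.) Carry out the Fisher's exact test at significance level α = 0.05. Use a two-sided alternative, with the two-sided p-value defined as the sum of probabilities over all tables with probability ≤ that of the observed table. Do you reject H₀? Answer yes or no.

reject H₀: no

Margins: r₁=15, r₂=11, c₁=18, c₂=8, n=26
p_obs = C(15,11)·C(11,7)/C(26,18); sum pmf over tables with pmf ≤ p_obs
p-value (two-sided) = 0.68284
At α=0.05: p ≥ α → fail to reject H₀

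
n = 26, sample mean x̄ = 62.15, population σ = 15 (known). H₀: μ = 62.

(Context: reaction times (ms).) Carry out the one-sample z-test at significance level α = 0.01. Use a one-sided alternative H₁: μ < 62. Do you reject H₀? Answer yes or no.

SE = σ/√n = 15/√26 = 2.9417
z = (x̄−μ₀)/SE = (62.15−62)/2.9417 = 0.0510
p-value (one-sided, H₁ less) = 0.52033
At α=0.01: p ≥ α → fail to reject H₀

reject H₀: no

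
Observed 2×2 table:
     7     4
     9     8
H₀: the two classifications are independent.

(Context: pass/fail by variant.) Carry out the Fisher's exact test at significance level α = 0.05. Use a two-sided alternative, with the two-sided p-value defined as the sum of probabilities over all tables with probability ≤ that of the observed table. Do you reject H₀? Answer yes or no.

reject H₀: no

Margins: r₁=11, r₂=17, c₁=16, c₂=12, n=28
p_obs = C(11,7)·C(17,9)/C(28,16); sum pmf over tables with pmf ≤ p_obs
p-value (two-sided) = 0.70465
At α=0.05: p ≥ α → fail to reject H₀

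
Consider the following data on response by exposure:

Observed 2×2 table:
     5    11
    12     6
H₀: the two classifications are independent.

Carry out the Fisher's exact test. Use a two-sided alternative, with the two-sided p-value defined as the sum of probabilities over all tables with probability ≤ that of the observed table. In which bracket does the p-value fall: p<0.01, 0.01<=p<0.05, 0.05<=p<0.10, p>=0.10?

p-value bracket: 0.05<=p<0.10

Margins: r₁=16, r₂=18, c₁=17, c₂=17, n=34
p_obs = C(16,5)·C(18,12)/C(34,17); sum pmf over tables with pmf ≤ p_obs
p-value (two-sided) = 0.08441
→ bracket: 0.05<=p<0.10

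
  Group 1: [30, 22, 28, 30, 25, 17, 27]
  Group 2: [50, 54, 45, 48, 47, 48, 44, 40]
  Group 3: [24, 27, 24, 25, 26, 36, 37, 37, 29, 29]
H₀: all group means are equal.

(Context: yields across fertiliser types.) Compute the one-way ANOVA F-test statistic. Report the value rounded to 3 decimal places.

Group means [25.57, 47.00, 29.40], grand mean 33.960
SSB = Σnᵢ(x̄ᵢ−x̄)² = 2060.846; SSW = ΣΣ(x−x̄ᵢ)² = 510.114
MSB = 2060.846/2 = 1030.4229; MSW = 510.114/22 = 23.1870
F = MSB/MSW = 44.4397
df = (2, 22)

test statistic = 44.440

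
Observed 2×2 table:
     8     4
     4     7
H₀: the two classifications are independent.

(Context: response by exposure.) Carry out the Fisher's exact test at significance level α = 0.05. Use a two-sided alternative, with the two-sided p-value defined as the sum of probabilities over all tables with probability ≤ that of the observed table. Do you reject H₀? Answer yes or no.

Margins: r₁=12, r₂=11, c₁=12, c₂=11, n=23
p_obs = C(12,8)·C(11,4)/C(23,12); sum pmf over tables with pmf ≤ p_obs
p-value (two-sided) = 0.22035
At α=0.05: p ≥ α → fail to reject H₀

reject H₀: no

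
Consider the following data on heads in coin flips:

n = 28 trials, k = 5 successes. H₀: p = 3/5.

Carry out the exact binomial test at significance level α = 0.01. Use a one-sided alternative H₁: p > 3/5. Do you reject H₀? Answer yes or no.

Exact binomial: n=28, k=5, p₀=3/5=0.6000
P(X≥5) from Σ C(n,i)·p₀^i·(1−p₀)^(n−i)
p-value (one-sided, H₁ greater) = 1.00000
At α=0.01: p ≥ α → fail to reject H₀

reject H₀: no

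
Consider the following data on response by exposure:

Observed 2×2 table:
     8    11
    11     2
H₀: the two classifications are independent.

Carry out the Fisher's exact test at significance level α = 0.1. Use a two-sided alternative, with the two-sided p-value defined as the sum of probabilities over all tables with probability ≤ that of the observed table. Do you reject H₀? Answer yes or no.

reject H₀: yes

Margins: r₁=19, r₂=13, c₁=19, c₂=13, n=32
p_obs = C(19,8)·C(13,11)/C(32,19); sum pmf over tables with pmf ≤ p_obs
p-value (two-sided) = 0.02775
At α=0.1: p < α → reject H₀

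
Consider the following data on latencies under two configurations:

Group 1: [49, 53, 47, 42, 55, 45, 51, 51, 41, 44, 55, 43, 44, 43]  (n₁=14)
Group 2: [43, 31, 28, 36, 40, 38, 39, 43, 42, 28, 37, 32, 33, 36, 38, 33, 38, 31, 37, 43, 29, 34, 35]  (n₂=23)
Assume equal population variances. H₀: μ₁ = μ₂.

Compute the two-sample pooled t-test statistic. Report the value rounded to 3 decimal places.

x̄₁=47.357, s₁=4.909, n₁=14
x̄₂=35.826, s₂=4.706, n₂=23
s_p² = [13·4.909² + 22·4.706²]/35 = 22.8720
SE = √(s_p²·(1/14+1/23)) = 1.6212
t = (47.357−35.826)/1.6212 = 7.1129
df = 35

test statistic = 7.113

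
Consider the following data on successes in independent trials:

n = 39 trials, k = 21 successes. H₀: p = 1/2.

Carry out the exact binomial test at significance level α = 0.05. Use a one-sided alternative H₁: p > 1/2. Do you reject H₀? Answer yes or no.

Exact binomial: n=39, k=21, p₀=1/2=0.5000
P(X≥21) from Σ C(n,i)·p₀^i·(1−p₀)^(n−i)
p-value (one-sided, H₁ greater) = 0.37463
At α=0.05: p ≥ α → fail to reject H₀

reject H₀: no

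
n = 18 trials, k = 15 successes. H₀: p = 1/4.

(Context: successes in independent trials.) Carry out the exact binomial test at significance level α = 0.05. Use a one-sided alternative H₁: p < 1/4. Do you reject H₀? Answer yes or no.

reject H₀: no

Exact binomial: n=18, k=15, p₀=1/4=0.2500
P(X≤15) from Σ C(n,i)·p₀^i·(1−p₀)^(n−i)
p-value (one-sided, H₁ less) = 1.00000
At α=0.05: p ≥ α → fail to reject H₀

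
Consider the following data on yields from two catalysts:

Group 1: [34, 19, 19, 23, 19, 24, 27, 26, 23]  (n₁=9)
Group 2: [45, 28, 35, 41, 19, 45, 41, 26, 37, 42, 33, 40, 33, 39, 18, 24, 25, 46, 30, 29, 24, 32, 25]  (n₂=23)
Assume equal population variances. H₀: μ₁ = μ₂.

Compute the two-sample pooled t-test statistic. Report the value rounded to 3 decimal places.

x̄₁=23.778, s₁=4.868, n₁=9
x̄₂=32.913, s₂=8.479, n₂=23
s_p² = [8·4.868² + 22·8.479²]/30 = 59.0461
SE = √(s_p²·(1/9+1/23)) = 3.0212
t = (23.778−32.913)/3.0212 = -3.0237
df = 30

test statistic = -3.024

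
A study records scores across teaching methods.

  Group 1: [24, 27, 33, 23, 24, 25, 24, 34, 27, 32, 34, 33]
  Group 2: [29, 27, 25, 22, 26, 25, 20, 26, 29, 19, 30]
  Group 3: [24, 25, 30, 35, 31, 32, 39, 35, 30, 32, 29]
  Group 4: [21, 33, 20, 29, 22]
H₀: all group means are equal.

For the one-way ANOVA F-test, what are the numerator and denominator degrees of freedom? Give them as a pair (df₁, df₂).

degrees of freedom = [3, 35]

k = 4 groups, N = 39 total
df = (k−1, N−k) = (4−1, 39−4) = (3, 35)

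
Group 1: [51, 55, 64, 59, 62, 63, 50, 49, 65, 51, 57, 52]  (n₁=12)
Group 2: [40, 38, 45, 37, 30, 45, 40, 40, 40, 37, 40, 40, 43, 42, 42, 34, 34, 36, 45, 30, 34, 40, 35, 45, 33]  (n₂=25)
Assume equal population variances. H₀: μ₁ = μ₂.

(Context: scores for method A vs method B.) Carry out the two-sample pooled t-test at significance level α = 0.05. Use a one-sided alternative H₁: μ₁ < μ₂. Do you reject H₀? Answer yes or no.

x̄₁=56.500, s₁=5.947, n₁=12
x̄₂=38.600, s₂=4.509, n₂=25
s_p² = [11·5.947² + 24·4.509²]/35 = 25.0571
SE = √(s_p²·(1/12+1/25)) = 1.7579
t = (56.500−38.600)/1.7579 = 10.1823
df = 35
p-value (one-sided, H₁ less) = 1.00000
At α=0.05: p ≥ α → fail to reject H₀

reject H₀: no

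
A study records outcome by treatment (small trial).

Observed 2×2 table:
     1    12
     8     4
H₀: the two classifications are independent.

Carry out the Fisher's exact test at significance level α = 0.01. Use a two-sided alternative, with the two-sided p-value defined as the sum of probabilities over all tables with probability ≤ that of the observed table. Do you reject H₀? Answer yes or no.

Margins: r₁=13, r₂=12, c₁=9, c₂=16, n=25
p_obs = C(13,1)·C(12,8)/C(25,9); sum pmf over tables with pmf ≤ p_obs
p-value (two-sided) = 0.00361
At α=0.01: p < α → reject H₀

reject H₀: yes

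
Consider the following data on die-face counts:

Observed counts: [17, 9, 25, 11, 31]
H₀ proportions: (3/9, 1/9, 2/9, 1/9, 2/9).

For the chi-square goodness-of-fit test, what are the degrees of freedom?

df = k − 1 = 5 − 1 = 4

degrees of freedom = 4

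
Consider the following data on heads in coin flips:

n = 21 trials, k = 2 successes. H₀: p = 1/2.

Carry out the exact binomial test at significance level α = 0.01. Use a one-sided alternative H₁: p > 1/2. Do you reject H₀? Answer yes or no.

reject H₀: no

Exact binomial: n=21, k=2, p₀=1/2=0.5000
P(X≥2) from Σ C(n,i)·p₀^i·(1−p₀)^(n−i)
p-value (one-sided, H₁ greater) = 0.99999
At α=0.01: p ≥ α → fail to reject H₀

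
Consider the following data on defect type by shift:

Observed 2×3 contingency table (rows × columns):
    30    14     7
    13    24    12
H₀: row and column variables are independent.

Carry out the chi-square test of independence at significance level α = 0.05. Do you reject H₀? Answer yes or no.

Row totals [51, 49], col totals [43, 38, 19], n=100
χ² = (30−21.93)²/21.93 + (14−19.38)²/19.38 + (7−9.69)²/9.69 + (13−21.07)²/21.07 + (24−18.62)²/18.62 + (12−9.31)²/9.31 = 10.6326
df = 2
p-value (upper-tail) = 0.00491
At α=0.05: p < α → reject H₀

reject H₀: yes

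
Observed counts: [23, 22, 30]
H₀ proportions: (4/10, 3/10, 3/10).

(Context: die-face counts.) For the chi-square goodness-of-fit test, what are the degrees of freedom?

df = k − 1 = 3 − 1 = 2

degrees of freedom = 2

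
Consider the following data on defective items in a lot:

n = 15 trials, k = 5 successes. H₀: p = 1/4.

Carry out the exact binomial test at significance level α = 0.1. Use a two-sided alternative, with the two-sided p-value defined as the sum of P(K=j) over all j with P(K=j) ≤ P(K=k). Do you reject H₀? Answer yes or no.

Exact binomial: n=15, k=5, p₀=1/4=0.2500
P(X=j) = C(n,j)·p₀^j·(1−p₀)^(n−j); p = Σ P(X=j) over j with P(X=j) ≤ P(X=5)
p-value (two-sided) = 0.54960
At α=0.1: p ≥ α → fail to reject H₀

reject H₀: no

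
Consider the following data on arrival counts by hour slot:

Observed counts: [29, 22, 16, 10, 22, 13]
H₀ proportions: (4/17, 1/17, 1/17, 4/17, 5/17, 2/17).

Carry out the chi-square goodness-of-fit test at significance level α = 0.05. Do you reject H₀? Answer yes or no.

n = 112; E_i = n·p_i = [26.35, 6.59, 6.59, 26.35, 32.94, 13.18]
χ² = (29−26.35)²/26.35 + (22−6.59)²/6.59 + (16−6.59)²/6.59 + (10−26.35)²/26.35 + (22−32.94)²/32.94 + (13−13.18)²/13.18 = 63.5478
df = 5
p-value (upper-tail) = 0.00000
At α=0.05: p < α → reject H₀

reject H₀: yes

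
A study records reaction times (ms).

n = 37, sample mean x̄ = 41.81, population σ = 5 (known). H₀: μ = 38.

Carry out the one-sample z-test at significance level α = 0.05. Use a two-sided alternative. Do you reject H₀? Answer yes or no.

reject H₀: yes

SE = σ/√n = 5/√37 = 0.8220
z = (x̄−μ₀)/SE = (41.81−38)/0.8220 = 4.6351
p-value (two-sided) = 0.00000
At α=0.05: p < α → reject H₀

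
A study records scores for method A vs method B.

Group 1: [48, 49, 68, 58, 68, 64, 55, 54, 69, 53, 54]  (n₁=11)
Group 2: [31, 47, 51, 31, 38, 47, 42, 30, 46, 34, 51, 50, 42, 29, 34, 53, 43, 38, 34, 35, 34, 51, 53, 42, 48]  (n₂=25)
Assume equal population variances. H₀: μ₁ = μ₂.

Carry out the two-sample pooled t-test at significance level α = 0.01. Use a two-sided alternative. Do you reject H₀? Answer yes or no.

reject H₀: yes

x̄₁=58.182, s₁=7.769, n₁=11
x̄₂=41.360, s₂=7.994, n₂=25
s_p² = [10·7.769² + 24·7.994²]/34 = 62.8646
SE = √(s_p²·(1/11+1/25)) = 2.8687
t = (58.182−41.360)/2.8687 = 5.8639
df = 34
p-value (two-sided) = 0.00000
At α=0.01: p < α → reject H₀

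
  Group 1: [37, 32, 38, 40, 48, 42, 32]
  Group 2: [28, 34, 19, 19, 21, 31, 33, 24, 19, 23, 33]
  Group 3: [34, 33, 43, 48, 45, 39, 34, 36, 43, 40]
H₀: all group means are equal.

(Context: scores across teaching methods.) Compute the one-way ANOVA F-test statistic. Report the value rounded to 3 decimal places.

Group means [38.43, 25.82, 39.50], grand mean 33.857
SSB = Σnᵢ(x̄ᵢ−x̄)² = 1175.578; SSW = ΣΣ(x−x̄ᵢ)² = 809.851
MSB = 1175.578/2 = 587.7890; MSW = 809.851/25 = 32.3940
F = MSB/MSW = 18.1450
df = (2, 25)

test statistic = 18.145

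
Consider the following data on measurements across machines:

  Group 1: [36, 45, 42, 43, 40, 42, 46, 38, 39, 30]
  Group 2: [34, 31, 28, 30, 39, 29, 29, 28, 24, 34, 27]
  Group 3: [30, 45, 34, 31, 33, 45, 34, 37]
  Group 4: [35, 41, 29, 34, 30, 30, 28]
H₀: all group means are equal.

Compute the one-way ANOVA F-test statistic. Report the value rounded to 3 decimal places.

test statistic = 8.135

Group means [40.10, 30.27, 36.12, 32.43], grand mean 34.722
SSB = Σnᵢ(x̄ᵢ−x̄)² = 559.551; SSW = ΣΣ(x−x̄ᵢ)² = 733.671
MSB = 559.551/3 = 186.5170; MSW = 733.671/32 = 22.9272
F = MSB/MSW = 8.1352
df = (3, 32)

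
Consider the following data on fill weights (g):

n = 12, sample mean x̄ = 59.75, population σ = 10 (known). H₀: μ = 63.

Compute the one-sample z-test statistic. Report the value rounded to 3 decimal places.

test statistic = -1.126

SE = σ/√n = 10/√12 = 2.8868
z = (x̄−μ₀)/SE = (59.75−63)/2.8868 = -1.1258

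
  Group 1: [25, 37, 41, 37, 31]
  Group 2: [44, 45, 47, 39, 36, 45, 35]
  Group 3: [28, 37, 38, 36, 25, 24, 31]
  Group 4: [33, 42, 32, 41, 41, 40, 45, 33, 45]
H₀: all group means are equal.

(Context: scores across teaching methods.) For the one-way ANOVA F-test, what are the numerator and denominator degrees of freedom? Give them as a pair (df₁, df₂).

k = 4 groups, N = 28 total
df = (k−1, N−k) = (4−1, 28−4) = (3, 24)

degrees of freedom = [3, 24]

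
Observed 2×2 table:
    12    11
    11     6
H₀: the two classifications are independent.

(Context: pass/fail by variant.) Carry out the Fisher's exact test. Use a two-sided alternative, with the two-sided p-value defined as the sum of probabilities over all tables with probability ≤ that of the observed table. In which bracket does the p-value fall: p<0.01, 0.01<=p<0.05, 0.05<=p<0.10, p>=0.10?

p-value bracket: p>=0.10

Margins: r₁=23, r₂=17, c₁=23, c₂=17, n=40
p_obs = C(23,12)·C(17,11)/C(40,23); sum pmf over tables with pmf ≤ p_obs
p-value (two-sided) = 0.52536
→ bracket: p>=0.10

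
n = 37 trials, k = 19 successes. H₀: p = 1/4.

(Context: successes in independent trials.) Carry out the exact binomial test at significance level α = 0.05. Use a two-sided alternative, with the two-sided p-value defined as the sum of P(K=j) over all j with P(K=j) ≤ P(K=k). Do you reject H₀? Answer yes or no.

reject H₀: yes

Exact binomial: n=37, k=19, p₀=1/4=0.2500
P(X=j) = C(n,j)·p₀^j·(1−p₀)^(n−j); p = Σ P(X=j) over j with P(X=j) ≤ P(X=19)
p-value (two-sided) = 0.00083
At α=0.05: p < α → reject H₀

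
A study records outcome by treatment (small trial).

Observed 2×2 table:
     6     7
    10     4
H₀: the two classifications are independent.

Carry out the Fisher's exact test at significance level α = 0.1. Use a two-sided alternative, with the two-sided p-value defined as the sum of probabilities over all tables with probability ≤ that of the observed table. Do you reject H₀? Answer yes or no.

Margins: r₁=13, r₂=14, c₁=16, c₂=11, n=27
p_obs = C(13,6)·C(14,10)/C(27,16); sum pmf over tables with pmf ≤ p_obs
p-value (two-sided) = 0.25186
At α=0.1: p ≥ α → fail to reject H₀

reject H₀: no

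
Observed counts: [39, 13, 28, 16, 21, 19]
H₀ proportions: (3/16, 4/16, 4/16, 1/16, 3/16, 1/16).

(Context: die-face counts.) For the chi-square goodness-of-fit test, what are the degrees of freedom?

degrees of freedom = 5

df = k − 1 = 6 − 1 = 5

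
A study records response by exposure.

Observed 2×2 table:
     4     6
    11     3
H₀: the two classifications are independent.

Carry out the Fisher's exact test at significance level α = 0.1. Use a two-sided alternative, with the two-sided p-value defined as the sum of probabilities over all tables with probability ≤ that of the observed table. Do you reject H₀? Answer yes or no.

reject H₀: yes

Margins: r₁=10, r₂=14, c₁=15, c₂=9, n=24
p_obs = C(10,4)·C(14,11)/C(24,15); sum pmf over tables with pmf ≤ p_obs
p-value (two-sided) = 0.09180
At α=0.1: p < α → reject H₀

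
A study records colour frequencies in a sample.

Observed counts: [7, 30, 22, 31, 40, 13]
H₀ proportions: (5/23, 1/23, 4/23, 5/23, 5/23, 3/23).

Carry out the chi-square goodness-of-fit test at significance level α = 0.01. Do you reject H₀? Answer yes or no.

n = 143; E_i = n·p_i = [31.09, 6.22, 24.87, 31.09, 31.09, 18.65]
χ² = (7−31.09)²/31.09 + (30−6.22)²/6.22 + (22−24.87)²/24.87 + (31−31.09)²/31.09 + (40−31.09)²/31.09 + (13−18.65)²/18.65 = 114.2354
df = 5
p-value (upper-tail) = 0.00000
At α=0.01: p < α → reject H₀

reject H₀: yes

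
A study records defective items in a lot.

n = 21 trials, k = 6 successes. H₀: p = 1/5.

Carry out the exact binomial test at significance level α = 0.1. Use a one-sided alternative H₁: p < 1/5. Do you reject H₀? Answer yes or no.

Exact binomial: n=21, k=6, p₀=1/5=0.2000
P(X≤6) from Σ C(n,i)·p₀^i·(1−p₀)^(n−i)
p-value (one-sided, H₁ less) = 0.89149
At α=0.1: p ≥ α → fail to reject H₀

reject H₀: no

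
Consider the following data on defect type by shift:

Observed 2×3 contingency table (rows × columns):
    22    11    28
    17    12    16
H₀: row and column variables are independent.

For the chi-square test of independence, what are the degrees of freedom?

df = (r−1)(c−1) = (2−1)·(3−1) = 2

degrees of freedom = 2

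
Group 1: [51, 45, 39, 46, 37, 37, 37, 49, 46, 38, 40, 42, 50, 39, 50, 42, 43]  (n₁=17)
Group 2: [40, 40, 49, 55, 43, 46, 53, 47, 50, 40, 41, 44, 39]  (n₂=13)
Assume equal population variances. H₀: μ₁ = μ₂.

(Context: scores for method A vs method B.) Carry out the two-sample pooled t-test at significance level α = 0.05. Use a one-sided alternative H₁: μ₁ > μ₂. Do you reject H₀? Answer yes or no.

x̄₁=43.000, s₁=4.975, n₁=17
x̄₂=45.154, s₂=5.336, n₂=13
s_p² = [16·4.975² + 12·5.336²]/28 = 26.3462
SE = √(s_p²·(1/17+1/13)) = 1.8911
t = (43.000−45.154)/1.8911 = -1.1389
df = 28
p-value (one-sided, H₁ greater) = 0.86781
At α=0.05: p ≥ α → fail to reject H₀

reject H₀: no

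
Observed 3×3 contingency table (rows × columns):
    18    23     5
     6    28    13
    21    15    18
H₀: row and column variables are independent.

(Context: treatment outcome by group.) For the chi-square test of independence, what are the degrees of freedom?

df = (r−1)(c−1) = (3−1)·(3−1) = 4

degrees of freedom = 4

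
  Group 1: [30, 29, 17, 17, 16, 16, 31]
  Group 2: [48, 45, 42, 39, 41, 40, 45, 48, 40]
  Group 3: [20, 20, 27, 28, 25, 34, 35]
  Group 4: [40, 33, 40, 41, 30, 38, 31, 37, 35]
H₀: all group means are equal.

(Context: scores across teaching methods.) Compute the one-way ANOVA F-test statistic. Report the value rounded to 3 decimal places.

test statistic = 25.291

Group means [22.29, 43.11, 27.00, 36.11], grand mean 33.062
SSB = Σnᵢ(x̄ᵢ−x̄)² = 2062.669; SSW = ΣΣ(x−x̄ᵢ)² = 761.206
MSB = 2062.669/3 = 687.5562; MSW = 761.206/28 = 27.1859
F = MSB/MSW = 25.2909
df = (3, 28)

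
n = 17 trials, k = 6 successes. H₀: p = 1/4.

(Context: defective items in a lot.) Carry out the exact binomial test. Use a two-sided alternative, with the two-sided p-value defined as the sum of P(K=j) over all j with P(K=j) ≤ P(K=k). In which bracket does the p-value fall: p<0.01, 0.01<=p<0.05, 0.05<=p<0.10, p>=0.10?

p-value bracket: p>=0.10

Exact binomial: n=17, k=6, p₀=1/4=0.2500
P(X=j) = C(n,j)·p₀^j·(1−p₀)^(n−j); p = Σ P(X=j) over j with P(X=j) ≤ P(X=6)
p-value (two-sided) = 0.39840
→ bracket: p>=0.10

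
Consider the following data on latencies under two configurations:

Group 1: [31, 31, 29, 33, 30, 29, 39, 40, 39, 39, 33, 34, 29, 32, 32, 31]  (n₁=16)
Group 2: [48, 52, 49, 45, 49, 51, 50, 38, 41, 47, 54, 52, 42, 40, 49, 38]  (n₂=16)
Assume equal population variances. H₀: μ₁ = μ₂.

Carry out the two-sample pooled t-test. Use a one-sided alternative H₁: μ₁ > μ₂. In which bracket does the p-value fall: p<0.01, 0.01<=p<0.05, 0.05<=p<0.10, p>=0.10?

p-value bracket: p>=0.10

x̄₁=33.188, s₁=3.902, n₁=16
x̄₂=46.562, s₂=5.228, n₂=16
s_p² = [15·3.902² + 15·5.228²]/30 = 21.2792
SE = √(s_p²·(1/16+1/16)) = 1.6309
t = (33.188−46.562)/1.6309 = -8.2009
df = 30
p-value (one-sided, H₁ greater) = 1.00000
→ bracket: p>=0.10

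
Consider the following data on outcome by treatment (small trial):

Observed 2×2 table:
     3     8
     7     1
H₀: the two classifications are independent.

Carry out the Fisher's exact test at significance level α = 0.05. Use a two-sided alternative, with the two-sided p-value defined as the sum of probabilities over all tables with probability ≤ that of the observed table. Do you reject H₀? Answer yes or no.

Margins: r₁=11, r₂=8, c₁=10, c₂=9, n=19
p_obs = C(11,3)·C(8,7)/C(19,10); sum pmf over tables with pmf ≤ p_obs
p-value (two-sided) = 0.01977
At α=0.05: p < α → reject H₀

reject H₀: yes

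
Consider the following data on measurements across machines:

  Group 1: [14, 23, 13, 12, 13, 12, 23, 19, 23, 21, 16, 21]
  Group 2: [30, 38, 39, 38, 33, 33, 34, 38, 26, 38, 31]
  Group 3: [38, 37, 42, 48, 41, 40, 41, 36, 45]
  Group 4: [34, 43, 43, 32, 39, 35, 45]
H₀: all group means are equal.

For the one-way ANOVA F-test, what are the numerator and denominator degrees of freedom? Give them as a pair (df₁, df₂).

k = 4 groups, N = 39 total
df = (k−1, N−k) = (4−1, 39−4) = (3, 35)

degrees of freedom = [3, 35]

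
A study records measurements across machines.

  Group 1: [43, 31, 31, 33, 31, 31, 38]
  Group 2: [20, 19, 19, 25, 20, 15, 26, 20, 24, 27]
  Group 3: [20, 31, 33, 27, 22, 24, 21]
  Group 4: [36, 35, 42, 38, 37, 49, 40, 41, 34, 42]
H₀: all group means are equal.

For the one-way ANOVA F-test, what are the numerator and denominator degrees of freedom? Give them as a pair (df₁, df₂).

degrees of freedom = [3, 30]

k = 4 groups, N = 34 total
df = (k−1, N−k) = (4−1, 34−4) = (3, 30)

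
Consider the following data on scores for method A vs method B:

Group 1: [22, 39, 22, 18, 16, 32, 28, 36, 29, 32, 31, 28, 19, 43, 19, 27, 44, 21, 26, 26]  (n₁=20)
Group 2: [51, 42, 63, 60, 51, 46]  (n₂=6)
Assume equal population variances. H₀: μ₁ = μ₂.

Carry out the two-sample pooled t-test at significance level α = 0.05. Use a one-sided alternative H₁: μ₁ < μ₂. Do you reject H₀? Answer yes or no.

reject H₀: yes

x̄₁=27.900, s₁=8.091, n₁=20
x̄₂=52.167, s₂=8.035, n₂=6
s_p² = [19·8.091² + 5·8.035²]/24 = 65.2764
SE = √(s_p²·(1/20+1/6)) = 3.7607
t = (27.900−52.167)/3.7607 = -6.4526
df = 24
p-value (one-sided, H₁ less) = 0.00000
At α=0.05: p < α → reject H₀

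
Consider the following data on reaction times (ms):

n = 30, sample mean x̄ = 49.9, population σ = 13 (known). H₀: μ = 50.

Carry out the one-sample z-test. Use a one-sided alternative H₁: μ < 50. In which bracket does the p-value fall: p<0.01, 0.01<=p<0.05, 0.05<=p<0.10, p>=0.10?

p-value bracket: p>=0.10

SE = σ/√n = 13/√30 = 2.3735
z = (x̄−μ₀)/SE = (49.9−50)/2.3735 = -0.0421
p-value (one-sided, H₁ less) = 0.48320
→ bracket: p>=0.10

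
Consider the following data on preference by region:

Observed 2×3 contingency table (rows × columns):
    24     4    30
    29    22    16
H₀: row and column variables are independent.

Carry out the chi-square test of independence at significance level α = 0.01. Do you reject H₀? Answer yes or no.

Row totals [58, 67], col totals [53, 26, 46], n=125
χ² = (24−24.59)²/24.59 + (4−12.06)²/12.06 + (30−21.34)²/21.34 + (29−28.41)²/28.41 + (22−13.94)²/13.94 + (16−24.66)²/24.66 = 16.6323
df = 2
p-value (upper-tail) = 0.00024
At α=0.01: p < α → reject H₀

reject H₀: yes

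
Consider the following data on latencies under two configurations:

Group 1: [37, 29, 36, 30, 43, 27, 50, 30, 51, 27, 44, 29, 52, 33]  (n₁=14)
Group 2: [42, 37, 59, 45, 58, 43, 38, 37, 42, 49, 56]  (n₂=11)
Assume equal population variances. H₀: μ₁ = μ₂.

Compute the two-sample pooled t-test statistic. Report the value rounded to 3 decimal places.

test statistic = -2.519

x̄₁=37.000, s₁=9.274, n₁=14
x̄₂=46.000, s₂=8.307, n₂=11
s_p² = [13·9.274² + 10·8.307²]/23 = 78.6087
SE = √(s_p²·(1/14+1/11)) = 3.5723
t = (37.000−46.000)/3.5723 = -2.5194
df = 23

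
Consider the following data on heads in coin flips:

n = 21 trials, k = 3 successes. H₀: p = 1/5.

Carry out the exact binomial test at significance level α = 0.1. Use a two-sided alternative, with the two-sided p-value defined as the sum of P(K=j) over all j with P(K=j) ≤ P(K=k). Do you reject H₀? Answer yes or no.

Exact binomial: n=21, k=3, p₀=1/5=0.2000
P(X=j) = C(n,j)·p₀^j·(1−p₀)^(n−j); p = Σ P(X=j) over j with P(X=j) ≤ P(X=3)
p-value (two-sided) = 0.78437
At α=0.1: p ≥ α → fail to reject H₀

reject H₀: no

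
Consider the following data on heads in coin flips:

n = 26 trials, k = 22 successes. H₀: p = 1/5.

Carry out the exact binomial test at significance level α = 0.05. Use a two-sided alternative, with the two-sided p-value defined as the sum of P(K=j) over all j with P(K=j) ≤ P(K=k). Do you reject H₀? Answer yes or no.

reject H₀: yes

Exact binomial: n=26, k=22, p₀=1/5=0.2000
P(X=j) = C(n,j)·p₀^j·(1−p₀)^(n−j); p = Σ P(X=j) over j with P(X=j) ≤ P(X=22)
p-value (two-sided) = 0.00000
At α=0.05: p < α → reject H₀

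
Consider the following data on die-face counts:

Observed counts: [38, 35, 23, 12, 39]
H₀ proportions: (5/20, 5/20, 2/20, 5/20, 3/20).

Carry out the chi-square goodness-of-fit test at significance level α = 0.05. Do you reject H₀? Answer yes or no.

reject H₀: yes

n = 147; E_i = n·p_i = [36.75, 36.75, 14.70, 36.75, 22.05]
χ² = (38−36.75)²/36.75 + (35−36.75)²/36.75 + (23−14.70)²/14.70 + (12−36.75)²/36.75 + (39−22.05)²/22.05 = 34.5102
df = 4
p-value (upper-tail) = 0.00000
At α=0.05: p < α → reject H₀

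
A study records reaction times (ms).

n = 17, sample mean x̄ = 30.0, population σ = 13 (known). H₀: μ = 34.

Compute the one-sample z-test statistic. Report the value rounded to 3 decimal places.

test statistic = -1.269

SE = σ/√n = 13/√17 = 3.1530
z = (x̄−μ₀)/SE = (30.0−34)/3.1530 = -1.2686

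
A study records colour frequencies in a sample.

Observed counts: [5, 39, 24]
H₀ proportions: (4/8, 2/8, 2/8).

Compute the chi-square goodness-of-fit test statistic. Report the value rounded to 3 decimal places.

test statistic = 56.088

n = 68; E_i = n·p_i = [34.00, 17.00, 17.00]
χ² = (5−34.00)²/34.00 + (39−17.00)²/17.00 + (24−17.00)²/17.00 = 56.0882
df = 2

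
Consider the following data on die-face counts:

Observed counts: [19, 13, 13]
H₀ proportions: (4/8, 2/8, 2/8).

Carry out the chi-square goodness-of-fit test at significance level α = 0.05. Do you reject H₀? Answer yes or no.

n = 45; E_i = n·p_i = [22.50, 11.25, 11.25]
χ² = (19−22.50)²/22.50 + (13−11.25)²/11.25 + (13−11.25)²/11.25 = 1.0889
df = 2
p-value (upper-tail) = 0.58016
At α=0.05: p ≥ α → fail to reject H₀

reject H₀: no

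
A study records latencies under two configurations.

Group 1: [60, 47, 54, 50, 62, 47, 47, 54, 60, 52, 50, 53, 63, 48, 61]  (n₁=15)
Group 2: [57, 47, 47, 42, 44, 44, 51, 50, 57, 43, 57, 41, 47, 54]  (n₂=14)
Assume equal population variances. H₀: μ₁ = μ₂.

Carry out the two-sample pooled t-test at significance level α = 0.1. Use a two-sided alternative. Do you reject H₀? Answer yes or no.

x̄₁=53.867, s₁=5.890, n₁=15
x̄₂=48.643, s₂=5.759, n₂=14
s_p² = [14·5.890² + 13·5.759²]/27 = 33.9610
SE = √(s_p²·(1/15+1/14)) = 2.1656
t = (53.867−48.643)/2.1656 = 2.4122
df = 27
p-value (two-sided) = 0.02293
At α=0.1: p < α → reject H₀

reject H₀: yes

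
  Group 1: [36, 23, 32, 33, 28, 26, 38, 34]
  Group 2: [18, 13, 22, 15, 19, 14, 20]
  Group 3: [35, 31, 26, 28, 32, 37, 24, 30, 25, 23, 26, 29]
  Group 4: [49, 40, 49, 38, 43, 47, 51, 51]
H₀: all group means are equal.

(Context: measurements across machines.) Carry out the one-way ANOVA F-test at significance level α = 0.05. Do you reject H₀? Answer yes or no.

Group means [31.25, 17.29, 28.83, 46.00], grand mean 31.000
SSB = Σnᵢ(x̄ᵢ−x̄)² = 3173.405; SSW = ΣΣ(x−x̄ᵢ)² = 640.595
MSB = 3173.405/3 = 1057.8016; MSW = 640.595/31 = 20.6644
F = MSB/MSW = 51.1897
df = (3, 31)
p-value (upper-tail) = 0.00000
At α=0.05: p < α → reject H₀

reject H₀: yes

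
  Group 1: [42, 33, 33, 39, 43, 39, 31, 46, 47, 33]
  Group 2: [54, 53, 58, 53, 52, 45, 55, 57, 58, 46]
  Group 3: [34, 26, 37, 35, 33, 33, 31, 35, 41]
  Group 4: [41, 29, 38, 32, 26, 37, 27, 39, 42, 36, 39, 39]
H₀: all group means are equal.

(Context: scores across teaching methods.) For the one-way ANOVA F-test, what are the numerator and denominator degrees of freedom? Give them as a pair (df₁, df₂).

degrees of freedom = [3, 37]

k = 4 groups, N = 41 total
df = (k−1, N−k) = (4−1, 41−4) = (3, 37)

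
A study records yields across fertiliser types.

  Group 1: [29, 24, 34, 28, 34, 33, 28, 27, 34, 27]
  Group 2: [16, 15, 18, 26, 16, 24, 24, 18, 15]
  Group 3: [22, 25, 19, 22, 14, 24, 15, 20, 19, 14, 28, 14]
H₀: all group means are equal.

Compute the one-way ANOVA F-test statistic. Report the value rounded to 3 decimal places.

Group means [29.80, 19.11, 19.67], grand mean 22.774
SSB = Σnᵢ(x̄ᵢ−x̄)² = 730.264; SSW = ΣΣ(x−x̄ᵢ)² = 517.156
MSB = 730.264/2 = 365.1319; MSW = 517.156/28 = 18.4698
F = MSB/MSW = 19.7691
df = (2, 28)

test statistic = 19.769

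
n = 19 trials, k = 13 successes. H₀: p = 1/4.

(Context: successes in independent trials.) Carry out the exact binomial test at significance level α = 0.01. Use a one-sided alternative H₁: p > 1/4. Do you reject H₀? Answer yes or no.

reject H₀: yes

Exact binomial: n=19, k=13, p₀=1/4=0.2500
P(X≥13) from Σ C(n,i)·p₀^i·(1−p₀)^(n−i)
p-value (one-sided, H₁ greater) = 0.00008
At α=0.01: p < α → reject H₀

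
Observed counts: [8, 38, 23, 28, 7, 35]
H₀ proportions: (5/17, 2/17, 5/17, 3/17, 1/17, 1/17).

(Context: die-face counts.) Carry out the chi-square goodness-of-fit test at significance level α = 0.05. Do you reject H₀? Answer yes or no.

n = 139; E_i = n·p_i = [40.88, 16.35, 40.88, 24.53, 8.18, 8.18]
χ² = (8−40.88)²/40.88 + (38−16.35)²/16.35 + (23−40.88)²/40.88 + (28−24.53)²/24.53 + (7−8.18)²/8.18 + (35−8.18)²/8.18 = 151.5818
df = 5
p-value (upper-tail) = 0.00000
At α=0.05: p < α → reject H₀

reject H₀: yes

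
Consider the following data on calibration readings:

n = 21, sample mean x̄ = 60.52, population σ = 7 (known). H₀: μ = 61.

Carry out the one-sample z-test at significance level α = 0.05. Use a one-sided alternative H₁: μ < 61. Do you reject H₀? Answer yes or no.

SE = σ/√n = 7/√21 = 1.5275
z = (x̄−μ₀)/SE = (60.52−61)/1.5275 = -0.3142
p-value (one-sided, H₁ less) = 0.37667
At α=0.05: p ≥ α → fail to reject H₀

reject H₀: no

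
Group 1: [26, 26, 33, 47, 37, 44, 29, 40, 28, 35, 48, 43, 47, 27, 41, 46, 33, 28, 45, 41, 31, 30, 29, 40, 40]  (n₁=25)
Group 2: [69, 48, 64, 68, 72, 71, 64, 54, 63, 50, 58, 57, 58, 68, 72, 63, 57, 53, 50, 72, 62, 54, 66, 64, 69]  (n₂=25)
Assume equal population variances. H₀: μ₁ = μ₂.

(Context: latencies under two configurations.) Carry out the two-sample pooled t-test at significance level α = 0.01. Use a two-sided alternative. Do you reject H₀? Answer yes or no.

reject H₀: yes

x̄₁=36.560, s₁=7.523, n₁=25
x̄₂=61.840, s₂=7.515, n₂=25
s_p² = [24·7.523² + 24·7.515²]/48 = 56.5317
SE = √(s_p²·(1/25+1/25)) = 2.1266
t = (36.560−61.840)/2.1266 = -11.8874
df = 48
p-value (two-sided) = 0.00000
At α=0.01: p < α → reject H₀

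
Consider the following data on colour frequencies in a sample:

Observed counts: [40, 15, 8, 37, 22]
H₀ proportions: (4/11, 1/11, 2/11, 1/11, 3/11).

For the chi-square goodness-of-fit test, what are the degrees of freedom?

degrees of freedom = 4

df = k − 1 = 5 − 1 = 4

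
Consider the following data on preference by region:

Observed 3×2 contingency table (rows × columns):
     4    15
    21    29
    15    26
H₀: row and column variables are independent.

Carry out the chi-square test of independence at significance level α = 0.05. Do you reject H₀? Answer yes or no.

Row totals [19, 50, 41], col totals [40, 70], n=110
χ² = (4−6.91)²/6.91 + (15−12.09)²/12.09 + (21−18.18)²/18.18 + (29−31.82)²/31.82 + (15−14.91)²/14.91 + (26−26.09)²/26.09 = 2.6121
df = 2
p-value (upper-tail) = 0.27089
At α=0.05: p ≥ α → fail to reject H₀

reject H₀: no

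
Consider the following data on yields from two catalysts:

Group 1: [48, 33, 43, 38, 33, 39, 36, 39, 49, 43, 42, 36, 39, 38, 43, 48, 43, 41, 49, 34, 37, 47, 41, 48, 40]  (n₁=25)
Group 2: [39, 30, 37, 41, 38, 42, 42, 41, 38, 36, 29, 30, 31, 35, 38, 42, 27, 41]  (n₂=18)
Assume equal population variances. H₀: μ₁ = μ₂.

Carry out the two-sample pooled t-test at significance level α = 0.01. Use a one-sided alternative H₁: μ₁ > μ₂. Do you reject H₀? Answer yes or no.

reject H₀: yes

x̄₁=41.080, s₁=5.008, n₁=25
x̄₂=36.500, s₂=5.021, n₂=18
s_p² = [24·5.008² + 17·5.021²]/41 = 25.1302
SE = √(s_p²·(1/25+1/18)) = 1.5496
t = (41.080−36.500)/1.5496 = 2.9556
df = 41
p-value (one-sided, H₁ greater) = 0.00258
At α=0.01: p < α → reject H₀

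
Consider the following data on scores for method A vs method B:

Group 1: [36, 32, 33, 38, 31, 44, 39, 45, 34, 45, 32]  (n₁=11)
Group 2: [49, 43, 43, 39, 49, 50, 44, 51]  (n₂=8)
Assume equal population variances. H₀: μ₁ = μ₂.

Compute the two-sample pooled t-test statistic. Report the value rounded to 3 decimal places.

x̄₁=37.182, s₁=5.419, n₁=11
x̄₂=46.000, s₂=4.309, n₂=8
s_p² = [10·5.419² + 7·4.309²]/17 = 24.9198
SE = √(s_p²·(1/11+1/8)) = 2.3196
t = (37.182−46.000)/2.3196 = -3.8016
df = 17

test statistic = -3.802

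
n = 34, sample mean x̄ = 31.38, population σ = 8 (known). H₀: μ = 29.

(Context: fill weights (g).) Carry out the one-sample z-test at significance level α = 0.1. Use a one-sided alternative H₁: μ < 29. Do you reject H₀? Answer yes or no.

reject H₀: no

SE = σ/√n = 8/√34 = 1.3720
z = (x̄−μ₀)/SE = (31.38−29)/1.3720 = 1.7347
p-value (one-sided, H₁ less) = 0.95860
At α=0.1: p ≥ α → fail to reject H₀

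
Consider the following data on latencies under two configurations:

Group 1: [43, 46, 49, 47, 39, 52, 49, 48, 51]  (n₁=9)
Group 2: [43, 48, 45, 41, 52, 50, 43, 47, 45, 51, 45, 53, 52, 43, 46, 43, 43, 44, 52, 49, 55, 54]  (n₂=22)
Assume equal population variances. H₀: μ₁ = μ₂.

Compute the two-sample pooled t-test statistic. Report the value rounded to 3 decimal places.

test statistic = -0.205

x̄₁=47.111, s₁=4.045, n₁=9
x̄₂=47.455, s₂=4.295, n₂=22
s_p² = [8·4.045² + 21·4.295²]/29 = 17.8739
SE = √(s_p²·(1/9+1/22)) = 1.6729
t = (47.111−47.455)/1.6729 = -0.2053
df = 29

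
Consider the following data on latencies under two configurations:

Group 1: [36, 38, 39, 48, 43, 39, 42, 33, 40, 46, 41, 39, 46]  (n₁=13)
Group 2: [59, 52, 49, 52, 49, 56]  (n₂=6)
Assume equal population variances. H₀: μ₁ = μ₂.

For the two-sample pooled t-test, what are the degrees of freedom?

df = n₁ + n₂ − 2 = 13 + 6 − 2 = 17

degrees of freedom = 17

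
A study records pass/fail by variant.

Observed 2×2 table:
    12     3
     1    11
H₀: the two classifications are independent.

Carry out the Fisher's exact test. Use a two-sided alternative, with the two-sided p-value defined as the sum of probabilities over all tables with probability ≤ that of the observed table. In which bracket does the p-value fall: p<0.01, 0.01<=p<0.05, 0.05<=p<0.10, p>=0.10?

Margins: r₁=15, r₂=12, c₁=13, c₂=14, n=27
p_obs = C(15,12)·C(12,1)/C(27,13); sum pmf over tables with pmf ≤ p_obs
p-value (two-sided) = 0.00034
→ bracket: p<0.01

p-value bracket: p<0.01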